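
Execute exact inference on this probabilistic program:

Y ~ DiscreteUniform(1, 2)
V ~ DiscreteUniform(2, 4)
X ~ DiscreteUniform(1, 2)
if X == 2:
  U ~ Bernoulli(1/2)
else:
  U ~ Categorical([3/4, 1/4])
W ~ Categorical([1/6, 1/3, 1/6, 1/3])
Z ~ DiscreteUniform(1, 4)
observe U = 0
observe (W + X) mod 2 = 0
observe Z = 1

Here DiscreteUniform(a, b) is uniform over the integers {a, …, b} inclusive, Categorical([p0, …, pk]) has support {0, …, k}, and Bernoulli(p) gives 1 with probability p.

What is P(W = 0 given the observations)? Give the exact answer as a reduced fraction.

P(W = 0 | obs) = 1/8

Enumerate traces; 24 have nonzero weight after conditioning:
  (Y=1, V=2, X=1, U=0, W=1, Z=1) weight 1/192
  (Y=1, V=2, X=1, U=0, W=3, Z=1) weight 1/192
  (Y=1, V=2, X=2, U=0, W=0, Z=1) weight 1/576
  (Y=1, V=2, X=2, U=0, W=2, Z=1) weight 1/576
  (Y=1, V=3, X=1, U=0, W=1, Z=1) weight 1/192
  (Y=1, V=3, X=1, U=0, W=3, Z=1) weight 1/192
  (Y=1, V=3, X=2, U=0, W=0, Z=1) weight 1/576
  (Y=1, V=3, X=2, U=0, W=2, Z=1) weight 1/576
  … 16 more
Group by W:
  weight(W=0) = 1/96
  weight(W=1) = 1/32
  weight(W=2) = 1/96
  weight(W=3) = 1/32
Total weight = 1/96 + 1/32 + 1/96 + 1/32 = 1/12
P(W=0 | obs) = 1/96 / 1/12 = 1/8
P(W=1 | obs) = 1/32 / 1/12 = 3/8
P(W=2 | obs) = 1/96 / 1/12 = 1/8
P(W=3 | obs) = 1/32 / 1/12 = 3/8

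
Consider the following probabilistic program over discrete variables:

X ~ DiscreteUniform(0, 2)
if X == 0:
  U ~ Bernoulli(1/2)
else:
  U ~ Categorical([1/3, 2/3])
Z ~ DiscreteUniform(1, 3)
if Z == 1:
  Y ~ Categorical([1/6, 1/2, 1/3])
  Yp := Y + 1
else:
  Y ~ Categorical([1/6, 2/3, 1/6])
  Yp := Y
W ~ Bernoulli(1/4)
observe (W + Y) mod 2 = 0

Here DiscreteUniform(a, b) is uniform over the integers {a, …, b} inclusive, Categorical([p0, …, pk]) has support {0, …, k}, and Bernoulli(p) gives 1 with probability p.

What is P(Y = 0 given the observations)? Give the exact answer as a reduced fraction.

P(Y = 0 | obs) = 9/32

Enumerate traces; 54 have nonzero weight after conditioning:
  (X=0, U=0, Z=1, Y=0, W=0) weight 1/144
  (X=0, U=0, Z=1, Y=1, W=1) weight 1/144
  (X=0, U=0, Z=1, Y=2, W=0) weight 1/72
  (X=0, U=0, Z=2, Y=0, W=0) weight 1/144
  (X=0, U=0, Z=2, Y=1, W=1) weight 1/108
  (X=0, U=0, Z=2, Y=2, W=0) weight 1/144
  (X=0, U=0, Z=3, Y=0, W=0) weight 1/144
  (X=0, U=0, Z=3, Y=1, W=1) weight 1/108
  … 46 more
Group by Y:
  weight(Y=0) = 1/8
  weight(Y=1) = 11/72
  weight(Y=2) = 1/6
Total weight = 1/8 + 11/72 + 1/6 = 4/9
P(Y=0 | obs) = 1/8 / 4/9 = 9/32
P(Y=1 | obs) = 11/72 / 4/9 = 11/32
P(Y=2 | obs) = 1/6 / 4/9 = 3/8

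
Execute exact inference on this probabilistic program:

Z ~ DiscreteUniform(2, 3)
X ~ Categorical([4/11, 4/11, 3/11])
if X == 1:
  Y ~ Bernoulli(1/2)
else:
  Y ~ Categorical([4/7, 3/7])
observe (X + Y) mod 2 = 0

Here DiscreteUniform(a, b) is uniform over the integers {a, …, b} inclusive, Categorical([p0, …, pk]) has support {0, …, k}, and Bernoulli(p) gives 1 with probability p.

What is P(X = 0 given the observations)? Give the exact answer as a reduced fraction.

Enumerate traces; 6 have nonzero weight after conditioning:
  (Z=2, X=0, Y=0) weight 8/77
  (Z=2, X=1, Y=1) weight 1/11
  (Z=2, X=2, Y=0) weight 6/77
  (Z=3, X=0, Y=0) weight 8/77
  (Z=3, X=1, Y=1) weight 1/11
  (Z=3, X=2, Y=0) weight 6/77
Group by X:
  weight(X=0) = 16/77
  weight(X=1) = 2/11
  weight(X=2) = 12/77
Total weight = 16/77 + 2/11 + 12/77 = 6/11
P(X=0 | obs) = 16/77 / 6/11 = 8/21
P(X=1 | obs) = 2/11 / 6/11 = 1/3
P(X=2 | obs) = 12/77 / 6/11 = 2/7

P(X = 0 | obs) = 8/21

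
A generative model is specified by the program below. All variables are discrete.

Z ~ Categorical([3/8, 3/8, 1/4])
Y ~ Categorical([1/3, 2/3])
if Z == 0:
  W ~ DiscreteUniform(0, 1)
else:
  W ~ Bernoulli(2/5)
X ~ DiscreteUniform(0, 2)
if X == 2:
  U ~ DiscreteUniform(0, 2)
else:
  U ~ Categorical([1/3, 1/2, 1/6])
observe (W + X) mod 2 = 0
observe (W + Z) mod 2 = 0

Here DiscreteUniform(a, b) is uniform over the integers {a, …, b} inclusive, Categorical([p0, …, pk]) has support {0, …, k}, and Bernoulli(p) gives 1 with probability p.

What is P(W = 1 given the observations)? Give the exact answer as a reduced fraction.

Enumerate traces; 30 have nonzero weight after conditioning:
  (Z=0, Y=0, W=0, X=0, U=0) weight 1/144
  (Z=0, Y=0, W=0, X=0, U=1) weight 1/96
  (Z=0, Y=0, W=0, X=0, U=2) weight 1/288
  (Z=0, Y=0, W=0, X=2, U=0) weight 1/144
  (Z=0, Y=0, W=0, X=2, U=1) weight 1/144
  (Z=0, Y=0, W=0, X=2, U=2) weight 1/144
  (Z=0, Y=1, W=0, X=0, U=0) weight 1/72
  (Z=0, Y=1, W=0, X=0, U=1) weight 1/48
  (Z=1, Y=0, W=1, X=1, U=0) weight 1/180
  … 21 more
Group by W:
  weight(W=0) = 9/40
  weight(W=1) = 1/20
Total weight = 9/40 + 1/20 = 11/40
P(W=0 | obs) = 9/40 / 11/40 = 9/11
P(W=1 | obs) = 1/20 / 11/40 = 2/11

P(W = 1 | obs) = 2/11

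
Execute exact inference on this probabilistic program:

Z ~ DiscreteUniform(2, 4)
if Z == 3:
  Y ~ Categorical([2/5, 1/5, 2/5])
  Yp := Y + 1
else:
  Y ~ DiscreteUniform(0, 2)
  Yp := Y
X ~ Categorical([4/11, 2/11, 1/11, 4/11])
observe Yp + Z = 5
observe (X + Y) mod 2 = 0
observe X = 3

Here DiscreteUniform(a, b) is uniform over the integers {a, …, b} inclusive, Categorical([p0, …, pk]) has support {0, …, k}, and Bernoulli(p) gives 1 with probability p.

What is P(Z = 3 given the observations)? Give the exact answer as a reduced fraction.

P(Z = 3 | obs) = 3/8

Enumerate traces; 2 have nonzero weight after conditioning:
  (Z=3, Y=1, X=3) weight 4/165
  (Z=4, Y=1, X=3) weight 4/99
Group by Z:
  weight(Z=3) = 4/165
  weight(Z=4) = 4/99
Total weight = 4/165 + 4/99 = 32/495
P(Z=3 | obs) = 4/165 / 32/495 = 3/8
P(Z=4 | obs) = 4/99 / 32/495 = 5/8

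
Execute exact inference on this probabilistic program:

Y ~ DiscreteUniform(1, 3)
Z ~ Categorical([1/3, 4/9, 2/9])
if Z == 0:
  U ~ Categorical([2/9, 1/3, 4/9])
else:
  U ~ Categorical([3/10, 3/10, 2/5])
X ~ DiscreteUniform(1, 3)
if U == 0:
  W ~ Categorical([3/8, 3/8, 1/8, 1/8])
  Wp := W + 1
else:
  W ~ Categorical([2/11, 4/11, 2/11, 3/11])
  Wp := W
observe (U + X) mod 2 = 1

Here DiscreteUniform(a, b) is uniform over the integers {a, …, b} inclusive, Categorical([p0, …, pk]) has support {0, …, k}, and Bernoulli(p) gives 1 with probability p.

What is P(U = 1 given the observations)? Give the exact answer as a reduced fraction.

Enumerate traces; 180 have nonzero weight after conditioning:
  (Y=1, Z=0, U=0, X=1, W=0) weight 1/324
  (Y=1, Z=0, U=0, X=1, W=1) weight 1/324
  (Y=1, Z=0, U=0, X=1, W=2) weight 1/972
  (Y=1, Z=0, U=0, X=1, W=3) weight 1/972
  (Y=1, Z=0, U=0, X=3, W=0) weight 1/324
  (Y=1, Z=0, U=0, X=3, W=1) weight 1/324
  (Y=1, Z=0, U=0, X=3, W=2) weight 1/972
  (Y=1, Z=0, U=0, X=3, W=3) weight 1/972
  (Y=1, Z=0, U=1, X=2, W=0) weight 2/891
  (Y=1, Z=0, U=2, X=1, W=0) weight 8/2673
  … 170 more
Group by U:
  weight(U=0) = 74/405
  weight(U=1) = 14/135
  weight(U=2) = 112/405
Total weight = 74/405 + 14/135 + 112/405 = 76/135
P(U=0 | obs) = 74/405 / 76/135 = 37/114
P(U=1 | obs) = 14/135 / 76/135 = 7/38
P(U=2 | obs) = 112/405 / 76/135 = 28/57

P(U = 1 | obs) = 7/38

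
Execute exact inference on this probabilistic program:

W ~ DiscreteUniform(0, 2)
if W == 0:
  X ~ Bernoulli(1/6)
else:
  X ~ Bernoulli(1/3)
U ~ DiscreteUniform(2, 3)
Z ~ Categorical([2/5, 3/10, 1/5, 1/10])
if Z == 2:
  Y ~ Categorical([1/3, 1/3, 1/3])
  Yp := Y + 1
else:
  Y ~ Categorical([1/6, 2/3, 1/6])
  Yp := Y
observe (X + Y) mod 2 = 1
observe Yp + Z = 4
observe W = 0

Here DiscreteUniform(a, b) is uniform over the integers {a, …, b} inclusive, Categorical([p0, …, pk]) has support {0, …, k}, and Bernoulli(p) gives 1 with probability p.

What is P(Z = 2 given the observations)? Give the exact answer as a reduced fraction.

Enumerate traces; 4 have nonzero weight after conditioning:
  (W=0, X=0, U=2, Z=2, Y=1) weight 1/108
  (W=0, X=0, U=2, Z=3, Y=1) weight 1/108
  (W=0, X=0, U=3, Z=2, Y=1) weight 1/108
  (W=0, X=0, U=3, Z=3, Y=1) weight 1/108
Group by Z:
  weight(Z=2) = 1/54
  weight(Z=3) = 1/54
Total weight = 1/54 + 1/54 = 1/27
P(Z=2 | obs) = 1/54 / 1/27 = 1/2
P(Z=3 | obs) = 1/54 / 1/27 = 1/2

P(Z = 2 | obs) = 1/2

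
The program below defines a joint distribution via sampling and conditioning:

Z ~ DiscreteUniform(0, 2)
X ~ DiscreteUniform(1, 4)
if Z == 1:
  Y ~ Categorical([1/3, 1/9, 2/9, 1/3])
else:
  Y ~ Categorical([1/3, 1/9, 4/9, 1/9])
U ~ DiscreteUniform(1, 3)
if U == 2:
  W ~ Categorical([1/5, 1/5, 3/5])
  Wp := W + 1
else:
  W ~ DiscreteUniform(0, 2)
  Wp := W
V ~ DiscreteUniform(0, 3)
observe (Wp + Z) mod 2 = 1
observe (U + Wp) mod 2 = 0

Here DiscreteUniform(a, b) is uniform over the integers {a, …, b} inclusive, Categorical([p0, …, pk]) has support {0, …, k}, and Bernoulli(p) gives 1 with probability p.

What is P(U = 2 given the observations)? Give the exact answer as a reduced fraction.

P(U = 2 | obs) = 3/23

Enumerate traces; 320 have nonzero weight after conditioning:
  (Z=0, X=1, Y=0, U=1, W=1, V=0) weight 1/1296
  (Z=0, X=1, Y=0, U=1, W=1, V=1) weight 1/1296
  (Z=0, X=1, Y=0, U=1, W=1, V=2) weight 1/1296
  (Z=0, X=1, Y=0, U=1, W=1, V=3) weight 1/1296
  (Z=0, X=1, Y=0, U=3, W=1, V=0) weight 1/1296
  (Z=0, X=1, Y=0, U=3, W=1, V=1) weight 1/1296
  (Z=0, X=1, Y=0, U=3, W=1, V=2) weight 1/1296
  (Z=0, X=1, Y=0, U=3, W=1, V=3) weight 1/1296
  (Z=1, X=1, Y=0, U=2, W=1, V=0) weight 1/2160
  … 311 more
Group by U:
  weight(U=1) = 2/27
  weight(U=2) = 1/45
  weight(U=3) = 2/27
Total weight = 2/27 + 1/45 + 2/27 = 23/135
P(U=1 | obs) = 2/27 / 23/135 = 10/23
P(U=2 | obs) = 1/45 / 23/135 = 3/23
P(U=3 | obs) = 2/27 / 23/135 = 10/23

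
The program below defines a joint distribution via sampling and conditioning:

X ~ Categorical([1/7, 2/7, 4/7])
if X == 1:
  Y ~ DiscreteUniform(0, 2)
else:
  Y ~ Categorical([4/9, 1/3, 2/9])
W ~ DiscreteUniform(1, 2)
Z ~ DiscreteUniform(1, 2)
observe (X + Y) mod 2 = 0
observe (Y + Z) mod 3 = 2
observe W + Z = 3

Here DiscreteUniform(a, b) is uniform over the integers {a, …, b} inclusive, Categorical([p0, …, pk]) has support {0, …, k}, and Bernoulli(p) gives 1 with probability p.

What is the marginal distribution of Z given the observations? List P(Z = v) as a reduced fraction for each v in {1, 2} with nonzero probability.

Enumerate traces; 3 have nonzero weight after conditioning:
  (X=0, Y=0, W=1, Z=2) weight 1/63
  (X=1, Y=1, W=2, Z=1) weight 1/42
  (X=2, Y=0, W=1, Z=2) weight 4/63
Group by Z:
  weight(Z=1) = 1/42
  weight(Z=2) = 5/63
Total weight = 1/42 + 5/63 = 13/126
P(Z=1 | obs) = 1/42 / 13/126 = 3/13
P(Z=2 | obs) = 5/63 / 13/126 = 10/13

P(Z=1) = 3/13, P(Z=2) = 10/13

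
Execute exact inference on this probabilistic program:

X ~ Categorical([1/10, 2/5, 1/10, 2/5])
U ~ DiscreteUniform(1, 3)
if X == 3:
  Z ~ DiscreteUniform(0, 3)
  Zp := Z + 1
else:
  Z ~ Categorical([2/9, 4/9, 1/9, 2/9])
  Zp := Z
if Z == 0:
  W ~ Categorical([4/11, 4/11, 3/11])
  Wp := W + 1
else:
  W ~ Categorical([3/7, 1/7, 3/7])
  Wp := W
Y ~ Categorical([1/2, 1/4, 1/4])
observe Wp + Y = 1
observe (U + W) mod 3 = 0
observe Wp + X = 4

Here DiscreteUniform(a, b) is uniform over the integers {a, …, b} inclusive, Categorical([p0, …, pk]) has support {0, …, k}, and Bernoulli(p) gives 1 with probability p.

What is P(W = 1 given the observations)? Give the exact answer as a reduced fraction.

P(W = 1 | obs) = 33/61

Enumerate traces; 4 have nonzero weight after conditioning:
  (X=3, U=2, Z=1, W=1, Y=0) weight 1/420
  (X=3, U=2, Z=2, W=1, Y=0) weight 1/420
  (X=3, U=2, Z=3, W=1, Y=0) weight 1/420
  (X=3, U=3, Z=0, W=0, Y=0) weight 1/165
Group by W:
  weight(W=0) = 1/165
  weight(W=1) = 1/140
Total weight = 1/165 + 1/140 = 61/4620
P(W=0 | obs) = 1/165 / 61/4620 = 28/61
P(W=1 | obs) = 1/140 / 61/4620 = 33/61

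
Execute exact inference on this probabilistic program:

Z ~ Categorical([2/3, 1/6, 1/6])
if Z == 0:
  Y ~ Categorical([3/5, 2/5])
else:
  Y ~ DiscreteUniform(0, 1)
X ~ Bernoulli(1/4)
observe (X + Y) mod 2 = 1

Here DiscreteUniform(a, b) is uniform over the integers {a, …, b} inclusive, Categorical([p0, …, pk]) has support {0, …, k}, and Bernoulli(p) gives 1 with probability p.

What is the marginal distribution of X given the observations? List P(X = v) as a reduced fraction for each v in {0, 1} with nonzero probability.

Enumerate traces; 6 have nonzero weight after conditioning:
  (Z=0, Y=0, X=1) weight 1/10
  (Z=0, Y=1, X=0) weight 1/5
  (Z=1, Y=0, X=1) weight 1/48
  (Z=1, Y=1, X=0) weight 1/16
  (Z=2, Y=0, X=1) weight 1/48
  (Z=2, Y=1, X=0) weight 1/16
Group by X:
  weight(X=0) = 13/40
  weight(X=1) = 17/120
Total weight = 13/40 + 17/120 = 7/15
P(X=0 | obs) = 13/40 / 7/15 = 39/56
P(X=1 | obs) = 17/120 / 7/15 = 17/56

P(X=0) = 39/56, P(X=1) = 17/56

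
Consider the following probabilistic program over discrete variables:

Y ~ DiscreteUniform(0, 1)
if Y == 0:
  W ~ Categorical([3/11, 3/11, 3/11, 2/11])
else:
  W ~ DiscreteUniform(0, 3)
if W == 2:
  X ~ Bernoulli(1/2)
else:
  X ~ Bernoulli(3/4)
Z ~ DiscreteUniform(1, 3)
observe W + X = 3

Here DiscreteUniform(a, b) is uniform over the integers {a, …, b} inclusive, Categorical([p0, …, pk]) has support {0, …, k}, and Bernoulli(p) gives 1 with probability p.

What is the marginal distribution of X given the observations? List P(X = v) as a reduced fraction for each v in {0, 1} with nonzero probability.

P(X=0) = 19/65, P(X=1) = 46/65

Enumerate traces; 12 have nonzero weight after conditioning:
  (Y=0, W=2, X=1, Z=1) weight 1/44
  (Y=0, W=2, X=1, Z=2) weight 1/44
  (Y=0, W=2, X=1, Z=3) weight 1/44
  (Y=0, W=3, X=0, Z=1) weight 1/132
  (Y=0, W=3, X=0, Z=2) weight 1/132
  (Y=0, W=3, X=0, Z=3) weight 1/132
  (Y=1, W=2, X=1, Z=1) weight 1/48
  (Y=1, W=2, X=1, Z=2) weight 1/48
  … 4 more
Group by X:
  weight(X=0) = 19/352
  weight(X=1) = 23/176
Total weight = 19/352 + 23/176 = 65/352
P(X=0 | obs) = 19/352 / 65/352 = 19/65
P(X=1 | obs) = 23/176 / 65/352 = 46/65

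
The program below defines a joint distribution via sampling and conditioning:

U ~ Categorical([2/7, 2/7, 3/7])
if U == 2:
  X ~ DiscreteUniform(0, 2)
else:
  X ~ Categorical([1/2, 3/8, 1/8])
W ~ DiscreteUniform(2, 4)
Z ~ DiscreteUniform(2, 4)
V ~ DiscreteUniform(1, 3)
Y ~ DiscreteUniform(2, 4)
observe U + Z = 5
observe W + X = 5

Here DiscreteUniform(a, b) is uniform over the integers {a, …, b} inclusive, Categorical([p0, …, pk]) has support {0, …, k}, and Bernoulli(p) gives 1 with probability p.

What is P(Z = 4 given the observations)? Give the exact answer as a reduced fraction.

P(Z = 4 | obs) = 1/3

Enumerate traces; 36 have nonzero weight after conditioning:
  (U=1, X=1, W=4, Z=4, V=1, Y=2) weight 1/756
  (U=1, X=1, W=4, Z=4, V=1, Y=3) weight 1/756
  (U=1, X=1, W=4, Z=4, V=1, Y=4) weight 1/756
  (U=1, X=1, W=4, Z=4, V=2, Y=2) weight 1/756
  (U=1, X=1, W=4, Z=4, V=2, Y=3) weight 1/756
  (U=1, X=1, W=4, Z=4, V=2, Y=4) weight 1/756
  (U=1, X=1, W=4, Z=4, V=3, Y=2) weight 1/756
  (U=1, X=1, W=4, Z=4, V=3, Y=3) weight 1/756
  (U=2, X=1, W=4, Z=3, V=1, Y=2) weight 1/567
  … 27 more
Group by Z:
  weight(Z=3) = 2/63
  weight(Z=4) = 1/63
Total weight = 2/63 + 1/63 = 1/21
P(Z=3 | obs) = 2/63 / 1/21 = 2/3
P(Z=4 | obs) = 1/63 / 1/21 = 1/3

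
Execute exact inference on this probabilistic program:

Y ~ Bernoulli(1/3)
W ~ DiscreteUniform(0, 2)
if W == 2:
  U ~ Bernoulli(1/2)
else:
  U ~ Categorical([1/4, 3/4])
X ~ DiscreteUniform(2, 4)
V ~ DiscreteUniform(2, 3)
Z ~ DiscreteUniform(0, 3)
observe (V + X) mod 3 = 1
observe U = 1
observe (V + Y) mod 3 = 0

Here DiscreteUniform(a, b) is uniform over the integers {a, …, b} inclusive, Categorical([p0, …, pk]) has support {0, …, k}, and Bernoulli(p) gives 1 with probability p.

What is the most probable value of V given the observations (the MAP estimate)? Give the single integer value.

argmax_v P(V = v | obs) = 3

Enumerate traces; 24 have nonzero weight after conditioning:
  (Y=0, W=0, U=1, X=4, V=3, Z=0) weight 1/144
  (Y=0, W=0, U=1, X=4, V=3, Z=1) weight 1/144
  (Y=0, W=0, U=1, X=4, V=3, Z=2) weight 1/144
  (Y=0, W=0, U=1, X=4, V=3, Z=3) weight 1/144
  (Y=0, W=1, U=1, X=4, V=3, Z=0) weight 1/144
  (Y=0, W=1, U=1, X=4, V=3, Z=1) weight 1/144
  (Y=0, W=1, U=1, X=4, V=3, Z=2) weight 1/144
  (Y=0, W=1, U=1, X=4, V=3, Z=3) weight 1/144
  (Y=1, W=0, U=1, X=2, V=2, Z=0) weight 1/288
  … 15 more
Group by V:
  weight(V=2) = 1/27
  weight(V=3) = 2/27
Total weight = 1/27 + 2/27 = 1/9
P(V=2 | obs) = 1/27 / 1/9 = 1/3
P(V=3 | obs) = 2/27 / 1/9 = 2/3
argmax = 3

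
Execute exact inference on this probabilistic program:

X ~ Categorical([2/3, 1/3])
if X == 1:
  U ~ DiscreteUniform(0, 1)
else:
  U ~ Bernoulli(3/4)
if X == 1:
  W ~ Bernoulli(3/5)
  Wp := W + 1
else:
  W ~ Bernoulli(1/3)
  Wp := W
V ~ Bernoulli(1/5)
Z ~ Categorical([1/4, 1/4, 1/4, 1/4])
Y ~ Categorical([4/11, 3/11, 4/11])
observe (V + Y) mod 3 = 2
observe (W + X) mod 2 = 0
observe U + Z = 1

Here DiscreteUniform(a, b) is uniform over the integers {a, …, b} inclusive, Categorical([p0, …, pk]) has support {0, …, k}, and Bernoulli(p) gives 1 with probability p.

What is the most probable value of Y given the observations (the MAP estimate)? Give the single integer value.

Enumerate traces; 8 have nonzero weight after conditioning:
  (X=0, U=0, W=0, V=0, Z=1, Y=2) weight 4/495
  (X=0, U=0, W=0, V=1, Z=1, Y=1) weight 1/660
  (X=0, U=1, W=0, V=0, Z=0, Y=2) weight 4/165
  (X=0, U=1, W=0, V=1, Z=0, Y=1) weight 1/220
  (X=1, U=0, W=1, V=0, Z=1, Y=2) weight 2/275
  (X=1, U=0, W=1, V=1, Z=1, Y=1) weight 3/2200
  (X=1, U=1, W=1, V=0, Z=0, Y=2) weight 2/275
  (X=1, U=1, W=1, V=1, Z=0, Y=1) weight 3/2200
Group by Y:
  weight(Y=1) = 29/3300
  weight(Y=2) = 116/2475
Total weight = 29/3300 + 116/2475 = 551/9900
P(Y=1 | obs) = 29/3300 / 551/9900 = 3/19
P(Y=2 | obs) = 116/2475 / 551/9900 = 16/19
argmax = 2

argmax_v P(Y = v | obs) = 2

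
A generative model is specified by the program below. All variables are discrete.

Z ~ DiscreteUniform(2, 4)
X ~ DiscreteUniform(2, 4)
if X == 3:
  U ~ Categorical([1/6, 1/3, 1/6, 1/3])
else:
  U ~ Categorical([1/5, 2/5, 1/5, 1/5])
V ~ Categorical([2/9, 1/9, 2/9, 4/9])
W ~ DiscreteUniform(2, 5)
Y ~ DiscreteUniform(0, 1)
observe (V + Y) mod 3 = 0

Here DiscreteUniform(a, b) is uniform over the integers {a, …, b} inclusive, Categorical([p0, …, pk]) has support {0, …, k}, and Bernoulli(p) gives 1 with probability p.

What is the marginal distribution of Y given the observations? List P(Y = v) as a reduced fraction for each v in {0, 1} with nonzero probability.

Enumerate traces; 432 have nonzero weight after conditioning:
  (Z=2, X=2, U=0, V=0, W=2, Y=0) weight 1/1620
  (Z=2, X=2, U=0, V=0, W=3, Y=0) weight 1/1620
  (Z=2, X=2, U=0, V=0, W=4, Y=0) weight 1/1620
  (Z=2, X=2, U=0, V=0, W=5, Y=0) weight 1/1620
  (Z=2, X=2, U=0, V=2, W=2, Y=1) weight 1/1620
  (Z=2, X=2, U=0, V=2, W=3, Y=1) weight 1/1620
  (Z=2, X=2, U=0, V=2, W=4, Y=1) weight 1/1620
  (Z=2, X=2, U=0, V=2, W=5, Y=1) weight 1/1620
  … 424 more
Group by Y:
  weight(Y=0) = 1/3
  weight(Y=1) = 1/9
Total weight = 1/3 + 1/9 = 4/9
P(Y=0 | obs) = 1/3 / 4/9 = 3/4
P(Y=1 | obs) = 1/9 / 4/9 = 1/4

P(Y=0) = 3/4, P(Y=1) = 1/4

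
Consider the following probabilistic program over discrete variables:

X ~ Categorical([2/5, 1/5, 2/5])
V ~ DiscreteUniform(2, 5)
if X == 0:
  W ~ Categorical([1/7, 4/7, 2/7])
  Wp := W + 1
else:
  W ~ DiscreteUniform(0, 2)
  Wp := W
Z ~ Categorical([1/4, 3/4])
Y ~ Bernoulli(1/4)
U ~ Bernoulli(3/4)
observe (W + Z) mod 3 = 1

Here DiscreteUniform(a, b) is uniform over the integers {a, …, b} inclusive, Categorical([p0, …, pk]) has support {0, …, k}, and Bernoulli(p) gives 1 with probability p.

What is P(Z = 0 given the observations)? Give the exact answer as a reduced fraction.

Enumerate traces; 96 have nonzero weight after conditioning:
  (X=0, V=2, W=0, Z=1, Y=0, U=0) weight 9/4480
  (X=0, V=2, W=0, Z=1, Y=0, U=1) weight 27/4480
  (X=0, V=2, W=0, Z=1, Y=1, U=0) weight 3/4480
  (X=0, V=2, W=0, Z=1, Y=1, U=1) weight 9/4480
  (X=0, V=2, W=1, Z=0, Y=0, U=0) weight 3/1120
  (X=0, V=2, W=1, Z=0, Y=0, U=1) weight 9/1120
  (X=0, V=2, W=1, Z=0, Y=1, U=0) weight 1/1120
  (X=0, V=2, W=1, Z=0, Y=1, U=1) weight 3/1120
  … 88 more
Group by Z:
  weight(Z=0) = 3/28
  weight(Z=1) = 27/140
Total weight = 3/28 + 27/140 = 3/10
P(Z=0 | obs) = 3/28 / 3/10 = 5/14
P(Z=1 | obs) = 27/140 / 3/10 = 9/14

P(Z = 0 | obs) = 5/14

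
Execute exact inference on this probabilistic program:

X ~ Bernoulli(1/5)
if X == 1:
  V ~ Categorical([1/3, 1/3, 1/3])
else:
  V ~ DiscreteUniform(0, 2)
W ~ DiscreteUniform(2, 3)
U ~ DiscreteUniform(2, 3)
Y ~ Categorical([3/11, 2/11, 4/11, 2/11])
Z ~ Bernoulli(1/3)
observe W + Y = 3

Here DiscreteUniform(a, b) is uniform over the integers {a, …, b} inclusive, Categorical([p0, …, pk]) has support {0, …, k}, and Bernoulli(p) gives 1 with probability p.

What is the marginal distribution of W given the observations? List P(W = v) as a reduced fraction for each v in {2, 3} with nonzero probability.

P(W=2) = 2/5, P(W=3) = 3/5

Enumerate traces; 48 have nonzero weight after conditioning:
  (X=0, V=0, W=2, U=2, Y=1, Z=0) weight 4/495
  (X=0, V=0, W=2, U=2, Y=1, Z=1) weight 2/495
  (X=0, V=0, W=2, U=3, Y=1, Z=0) weight 4/495
  (X=0, V=0, W=2, U=3, Y=1, Z=1) weight 2/495
  (X=0, V=0, W=3, U=2, Y=0, Z=0) weight 2/165
  (X=0, V=0, W=3, U=2, Y=0, Z=1) weight 1/165
  (X=0, V=0, W=3, U=3, Y=0, Z=0) weight 2/165
  (X=0, V=0, W=3, U=3, Y=0, Z=1) weight 1/165
  … 40 more
Group by W:
  weight(W=2) = 1/11
  weight(W=3) = 3/22
Total weight = 1/11 + 3/22 = 5/22
P(W=2 | obs) = 1/11 / 5/22 = 2/5
P(W=3 | obs) = 3/22 / 5/22 = 3/5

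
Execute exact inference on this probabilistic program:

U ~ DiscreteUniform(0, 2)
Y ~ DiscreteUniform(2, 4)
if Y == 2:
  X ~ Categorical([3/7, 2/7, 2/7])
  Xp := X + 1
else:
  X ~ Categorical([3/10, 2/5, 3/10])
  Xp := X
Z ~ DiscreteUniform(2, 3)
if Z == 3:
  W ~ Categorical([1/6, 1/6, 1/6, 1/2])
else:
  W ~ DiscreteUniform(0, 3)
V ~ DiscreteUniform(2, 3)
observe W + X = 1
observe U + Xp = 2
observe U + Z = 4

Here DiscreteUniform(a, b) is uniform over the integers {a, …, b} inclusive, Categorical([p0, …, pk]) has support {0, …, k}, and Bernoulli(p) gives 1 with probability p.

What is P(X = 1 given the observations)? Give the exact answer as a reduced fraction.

P(X = 1 | obs) = 56/149

Enumerate traces; 10 have nonzero weight after conditioning:
  (U=1, Y=2, X=0, Z=3, W=1, V=2) weight 1/504
  (U=1, Y=2, X=0, Z=3, W=1, V=3) weight 1/504
  (U=1, Y=3, X=1, Z=3, W=0, V=2) weight 1/540
  (U=1, Y=3, X=1, Z=3, W=0, V=3) weight 1/540
  (U=1, Y=4, X=1, Z=3, W=0, V=2) weight 1/540
  (U=1, Y=4, X=1, Z=3, W=0, V=3) weight 1/540
  (U=2, Y=3, X=0, Z=2, W=1, V=2) weight 1/480
  (U=2, Y=3, X=0, Z=2, W=1, V=3) weight 1/480
  … 2 more
Group by X:
  weight(X=0) = 31/2520
  weight(X=1) = 1/135
Total weight = 31/2520 + 1/135 = 149/7560
P(X=0 | obs) = 31/2520 / 149/7560 = 93/149
P(X=1 | obs) = 1/135 / 149/7560 = 56/149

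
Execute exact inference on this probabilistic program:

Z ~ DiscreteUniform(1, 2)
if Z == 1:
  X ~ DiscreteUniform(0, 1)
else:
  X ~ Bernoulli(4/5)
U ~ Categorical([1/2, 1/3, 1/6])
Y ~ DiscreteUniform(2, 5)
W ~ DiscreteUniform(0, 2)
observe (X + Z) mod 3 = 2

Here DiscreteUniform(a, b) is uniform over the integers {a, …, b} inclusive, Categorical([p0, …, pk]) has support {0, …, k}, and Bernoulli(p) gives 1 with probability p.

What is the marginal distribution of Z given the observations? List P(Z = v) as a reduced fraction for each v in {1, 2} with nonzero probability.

P(Z=1) = 5/7, P(Z=2) = 2/7

Enumerate traces; 72 have nonzero weight after conditioning:
  (Z=1, X=1, U=0, Y=2, W=0) weight 1/96
  (Z=1, X=1, U=0, Y=2, W=1) weight 1/96
  (Z=1, X=1, U=0, Y=2, W=2) weight 1/96
  (Z=1, X=1, U=0, Y=3, W=0) weight 1/96
  (Z=1, X=1, U=0, Y=3, W=1) weight 1/96
  (Z=1, X=1, U=0, Y=3, W=2) weight 1/96
  (Z=1, X=1, U=0, Y=4, W=0) weight 1/96
  (Z=1, X=1, U=0, Y=4, W=1) weight 1/96
  (Z=2, X=0, U=0, Y=2, W=0) weight 1/240
  … 63 more
Group by Z:
  weight(Z=1) = 1/4
  weight(Z=2) = 1/10
Total weight = 1/4 + 1/10 = 7/20
P(Z=1 | obs) = 1/4 / 7/20 = 5/7
P(Z=2 | obs) = 1/10 / 7/20 = 2/7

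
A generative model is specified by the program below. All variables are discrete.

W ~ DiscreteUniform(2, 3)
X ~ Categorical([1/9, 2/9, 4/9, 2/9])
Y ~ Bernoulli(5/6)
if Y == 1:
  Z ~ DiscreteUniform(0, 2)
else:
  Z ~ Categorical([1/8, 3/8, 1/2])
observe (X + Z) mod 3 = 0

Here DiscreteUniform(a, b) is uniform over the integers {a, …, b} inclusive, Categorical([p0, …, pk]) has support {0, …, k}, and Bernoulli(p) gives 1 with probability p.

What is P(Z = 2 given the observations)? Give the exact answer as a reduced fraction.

Enumerate traces; 16 have nonzero weight after conditioning:
  (W=2, X=0, Y=0, Z=0) weight 1/864
  (W=2, X=0, Y=1, Z=0) weight 5/324
  (W=2, X=1, Y=0, Z=2) weight 1/108
  (W=2, X=1, Y=1, Z=2) weight 5/162
  (W=2, X=2, Y=0, Z=1) weight 1/72
  (W=2, X=2, Y=1, Z=1) weight 5/81
  (W=2, X=3, Y=0, Z=0) weight 1/432
  (W=2, X=3, Y=1, Z=0) weight 5/162
  … 8 more
Group by Z:
  weight(Z=0) = 43/432
  weight(Z=1) = 49/324
  weight(Z=2) = 13/162
Total weight = 43/432 + 49/324 + 13/162 = 143/432
P(Z=0 | obs) = 43/432 / 143/432 = 43/143
P(Z=1 | obs) = 49/324 / 143/432 = 196/429
P(Z=2 | obs) = 13/162 / 143/432 = 8/33

P(Z = 2 | obs) = 8/33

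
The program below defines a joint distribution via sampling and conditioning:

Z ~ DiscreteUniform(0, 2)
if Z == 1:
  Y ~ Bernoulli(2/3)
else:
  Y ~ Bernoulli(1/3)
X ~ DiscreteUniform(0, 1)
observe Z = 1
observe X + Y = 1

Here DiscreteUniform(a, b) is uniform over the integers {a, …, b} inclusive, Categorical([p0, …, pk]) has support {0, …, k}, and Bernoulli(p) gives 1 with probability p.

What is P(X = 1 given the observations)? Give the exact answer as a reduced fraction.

P(X = 1 | obs) = 1/3

Enumerate traces; 2 have nonzero weight after conditioning:
  (Z=1, Y=0, X=1) weight 1/18
  (Z=1, Y=1, X=0) weight 1/9
Group by X:
  weight(X=0) = 1/9
  weight(X=1) = 1/18
Total weight = 1/9 + 1/18 = 1/6
P(X=0 | obs) = 1/9 / 1/6 = 2/3
P(X=1 | obs) = 1/18 / 1/6 = 1/3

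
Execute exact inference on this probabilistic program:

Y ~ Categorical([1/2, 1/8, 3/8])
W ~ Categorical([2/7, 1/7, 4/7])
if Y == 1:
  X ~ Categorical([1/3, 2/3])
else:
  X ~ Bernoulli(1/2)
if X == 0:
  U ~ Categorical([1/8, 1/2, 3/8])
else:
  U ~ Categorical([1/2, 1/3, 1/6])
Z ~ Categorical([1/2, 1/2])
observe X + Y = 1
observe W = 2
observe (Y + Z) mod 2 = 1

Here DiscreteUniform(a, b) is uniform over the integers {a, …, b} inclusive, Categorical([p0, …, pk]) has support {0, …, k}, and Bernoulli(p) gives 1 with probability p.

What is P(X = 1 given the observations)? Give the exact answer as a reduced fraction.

P(X = 1 | obs) = 6/7

Enumerate traces; 6 have nonzero weight after conditioning:
  (Y=0, W=2, X=1, U=0, Z=1) weight 1/28
  (Y=0, W=2, X=1, U=1, Z=1) weight 1/42
  (Y=0, W=2, X=1, U=2, Z=1) weight 1/84
  (Y=1, W=2, X=0, U=0, Z=0) weight 1/672
  (Y=1, W=2, X=0, U=1, Z=0) weight 1/168
  (Y=1, W=2, X=0, U=2, Z=0) weight 1/224
Group by X:
  weight(X=0) = 1/84
  weight(X=1) = 1/14
Total weight = 1/84 + 1/14 = 1/12
P(X=0 | obs) = 1/84 / 1/12 = 1/7
P(X=1 | obs) = 1/14 / 1/12 = 6/7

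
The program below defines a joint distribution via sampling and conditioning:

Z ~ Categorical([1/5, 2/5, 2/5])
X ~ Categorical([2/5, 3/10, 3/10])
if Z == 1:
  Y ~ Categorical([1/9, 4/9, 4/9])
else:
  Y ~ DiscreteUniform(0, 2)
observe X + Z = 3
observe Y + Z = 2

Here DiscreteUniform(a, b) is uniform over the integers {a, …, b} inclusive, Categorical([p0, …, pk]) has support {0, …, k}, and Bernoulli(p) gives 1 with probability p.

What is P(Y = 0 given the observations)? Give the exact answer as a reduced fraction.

Enumerate traces; 2 have nonzero weight after conditioning:
  (Z=1, X=2, Y=1) weight 4/75
  (Z=2, X=1, Y=0) weight 1/25
Group by Y:
  weight(Y=0) = 1/25
  weight(Y=1) = 4/75
Total weight = 1/25 + 4/75 = 7/75
P(Y=0 | obs) = 1/25 / 7/75 = 3/7
P(Y=1 | obs) = 4/75 / 7/75 = 4/7

P(Y = 0 | obs) = 3/7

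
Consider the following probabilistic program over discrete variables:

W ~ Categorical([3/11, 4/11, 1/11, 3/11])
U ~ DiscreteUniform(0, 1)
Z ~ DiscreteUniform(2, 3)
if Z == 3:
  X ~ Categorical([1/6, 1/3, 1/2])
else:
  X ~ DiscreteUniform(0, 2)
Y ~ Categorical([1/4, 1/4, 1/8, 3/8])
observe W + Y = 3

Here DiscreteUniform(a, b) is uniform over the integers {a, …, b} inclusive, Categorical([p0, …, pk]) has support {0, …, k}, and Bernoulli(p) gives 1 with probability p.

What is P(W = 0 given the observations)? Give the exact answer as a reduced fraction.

Enumerate traces; 48 have nonzero weight after conditioning:
  (W=0, U=0, Z=2, X=0, Y=3) weight 3/352
  (W=0, U=0, Z=2, X=1, Y=3) weight 3/352
  (W=0, U=0, Z=2, X=2, Y=3) weight 3/352
  (W=0, U=0, Z=3, X=0, Y=3) weight 3/704
  (W=0, U=0, Z=3, X=1, Y=3) weight 3/352
  (W=0, U=0, Z=3, X=2, Y=3) weight 9/704
  (W=0, U=1, Z=2, X=0, Y=3) weight 3/352
  (W=0, U=1, Z=2, X=1, Y=3) weight 3/352
  (W=1, U=0, Z=2, X=0, Y=2) weight 1/264
  (W=2, U=0, Z=2, X=0, Y=1) weight 1/528
  … 38 more
Group by W:
  weight(W=0) = 9/88
  weight(W=1) = 1/22
  weight(W=2) = 1/44
  weight(W=3) = 3/44
Total weight = 9/88 + 1/22 + 1/44 + 3/44 = 21/88
P(W=0 | obs) = 9/88 / 21/88 = 3/7
P(W=1 | obs) = 1/22 / 21/88 = 4/21
P(W=2 | obs) = 1/44 / 21/88 = 2/21
P(W=3 | obs) = 3/44 / 21/88 = 2/7

P(W = 0 | obs) = 3/7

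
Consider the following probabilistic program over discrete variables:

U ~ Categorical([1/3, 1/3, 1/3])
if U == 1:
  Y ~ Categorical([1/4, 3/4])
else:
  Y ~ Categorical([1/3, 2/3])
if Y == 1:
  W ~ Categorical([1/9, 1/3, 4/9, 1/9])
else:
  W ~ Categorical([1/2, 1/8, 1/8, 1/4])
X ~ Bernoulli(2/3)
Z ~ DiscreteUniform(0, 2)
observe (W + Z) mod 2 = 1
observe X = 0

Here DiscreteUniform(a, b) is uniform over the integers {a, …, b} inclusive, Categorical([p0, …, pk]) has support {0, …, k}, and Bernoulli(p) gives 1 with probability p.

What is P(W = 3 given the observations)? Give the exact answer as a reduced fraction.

Enumerate traces; 36 have nonzero weight after conditioning:
  (U=0, Y=0, W=0, X=0, Z=1) weight 1/162
  (U=0, Y=0, W=1, X=0, Z=0) weight 1/648
  (U=0, Y=0, W=1, X=0, Z=2) weight 1/648
  (U=0, Y=0, W=2, X=0, Z=1) weight 1/648
  (U=0, Y=0, W=3, X=0, Z=0) weight 1/324
  (U=0, Y=0, W=3, X=0, Z=2) weight 1/324
  (U=0, Y=1, W=0, X=0, Z=1) weight 2/729
  (U=0, Y=1, W=1, X=0, Z=0) weight 2/243
  … 28 more
Group by W:
  weight(W=0) = 149/5832
  weight(W=1) = 233/3888
  weight(W=2) = 899/23328
  weight(W=3) = 199/5832
Total weight = 149/5832 + 233/3888 + 899/23328 + 199/5832 = 3689/23328
P(W=0 | obs) = 149/5832 / 3689/23328 = 596/3689
P(W=1 | obs) = 233/3888 / 3689/23328 = 1398/3689
P(W=2 | obs) = 899/23328 / 3689/23328 = 29/119
P(W=3 | obs) = 199/5832 / 3689/23328 = 796/3689

P(W = 3 | obs) = 796/3689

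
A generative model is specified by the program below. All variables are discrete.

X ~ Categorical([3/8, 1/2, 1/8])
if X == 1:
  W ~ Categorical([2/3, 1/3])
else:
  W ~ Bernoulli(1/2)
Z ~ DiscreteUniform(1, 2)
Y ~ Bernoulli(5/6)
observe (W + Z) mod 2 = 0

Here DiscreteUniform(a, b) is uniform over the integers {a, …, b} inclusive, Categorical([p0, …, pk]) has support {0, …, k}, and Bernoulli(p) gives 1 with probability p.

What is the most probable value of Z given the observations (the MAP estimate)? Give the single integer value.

argmax_v P(Z = v | obs) = 2

Enumerate traces; 12 have nonzero weight after conditioning:
  (X=0, W=0, Z=2, Y=0) weight 1/64
  (X=0, W=0, Z=2, Y=1) weight 5/64
  (X=0, W=1, Z=1, Y=0) weight 1/64
  (X=0, W=1, Z=1, Y=1) weight 5/64
  (X=1, W=0, Z=2, Y=0) weight 1/36
  (X=1, W=0, Z=2, Y=1) weight 5/36
  (X=1, W=1, Z=1, Y=0) weight 1/72
  (X=1, W=1, Z=1, Y=1) weight 5/72
  … 4 more
Group by Z:
  weight(Z=1) = 5/24
  weight(Z=2) = 7/24
Total weight = 5/24 + 7/24 = 1/2
P(Z=1 | obs) = 5/24 / 1/2 = 5/12
P(Z=2 | obs) = 7/24 / 1/2 = 7/12
argmax = 2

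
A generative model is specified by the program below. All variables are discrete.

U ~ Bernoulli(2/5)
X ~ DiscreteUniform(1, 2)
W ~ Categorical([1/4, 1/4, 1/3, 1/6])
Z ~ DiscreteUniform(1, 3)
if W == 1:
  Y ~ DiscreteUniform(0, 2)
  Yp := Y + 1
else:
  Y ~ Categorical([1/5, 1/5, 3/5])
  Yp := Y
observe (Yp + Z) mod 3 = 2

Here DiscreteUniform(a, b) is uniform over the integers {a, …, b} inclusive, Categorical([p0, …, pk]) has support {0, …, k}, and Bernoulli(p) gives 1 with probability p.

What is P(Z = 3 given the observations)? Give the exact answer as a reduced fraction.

Enumerate traces; 48 have nonzero weight after conditioning:
  (U=0, X=1, W=0, Z=1, Y=1) weight 1/200
  (U=0, X=1, W=0, Z=2, Y=0) weight 1/200
  (U=0, X=1, W=0, Z=3, Y=2) weight 3/200
  (U=0, X=1, W=1, Z=1, Y=0) weight 1/120
  (U=0, X=1, W=1, Z=2, Y=2) weight 1/120
  (U=0, X=1, W=1, Z=3, Y=1) weight 1/120
  (U=0, X=1, W=2, Z=1, Y=1) weight 1/150
  (U=0, X=1, W=2, Z=2, Y=0) weight 1/150
  … 40 more
Group by Z:
  weight(Z=1) = 7/90
  weight(Z=2) = 7/90
  weight(Z=3) = 8/45
Total weight = 7/90 + 7/90 + 8/45 = 1/3
P(Z=1 | obs) = 7/90 / 1/3 = 7/30
P(Z=2 | obs) = 7/90 / 1/3 = 7/30
P(Z=3 | obs) = 8/45 / 1/3 = 8/15

P(Z = 3 | obs) = 8/15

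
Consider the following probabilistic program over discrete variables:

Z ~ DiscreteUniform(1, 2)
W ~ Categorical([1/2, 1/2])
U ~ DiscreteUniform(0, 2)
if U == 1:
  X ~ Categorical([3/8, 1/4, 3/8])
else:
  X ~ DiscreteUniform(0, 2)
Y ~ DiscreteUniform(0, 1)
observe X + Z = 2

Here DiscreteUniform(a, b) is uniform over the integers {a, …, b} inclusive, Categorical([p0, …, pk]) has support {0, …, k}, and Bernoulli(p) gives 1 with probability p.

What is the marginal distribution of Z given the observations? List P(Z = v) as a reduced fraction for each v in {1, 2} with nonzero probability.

Enumerate traces; 24 have nonzero weight after conditioning:
  (Z=1, W=0, U=0, X=1, Y=0) weight 1/72
  (Z=1, W=0, U=0, X=1, Y=1) weight 1/72
  (Z=1, W=0, U=1, X=1, Y=0) weight 1/96
  (Z=1, W=0, U=1, X=1, Y=1) weight 1/96
  (Z=1, W=0, U=2, X=1, Y=0) weight 1/72
  (Z=1, W=0, U=2, X=1, Y=1) weight 1/72
  (Z=1, W=1, U=0, X=1, Y=0) weight 1/72
  (Z=1, W=1, U=0, X=1, Y=1) weight 1/72
  (Z=2, W=0, U=0, X=0, Y=0) weight 1/72
  … 15 more
Group by Z:
  weight(Z=1) = 11/72
  weight(Z=2) = 25/144
Total weight = 11/72 + 25/144 = 47/144
P(Z=1 | obs) = 11/72 / 47/144 = 22/47
P(Z=2 | obs) = 25/144 / 47/144 = 25/47

P(Z=1) = 22/47, P(Z=2) = 25/47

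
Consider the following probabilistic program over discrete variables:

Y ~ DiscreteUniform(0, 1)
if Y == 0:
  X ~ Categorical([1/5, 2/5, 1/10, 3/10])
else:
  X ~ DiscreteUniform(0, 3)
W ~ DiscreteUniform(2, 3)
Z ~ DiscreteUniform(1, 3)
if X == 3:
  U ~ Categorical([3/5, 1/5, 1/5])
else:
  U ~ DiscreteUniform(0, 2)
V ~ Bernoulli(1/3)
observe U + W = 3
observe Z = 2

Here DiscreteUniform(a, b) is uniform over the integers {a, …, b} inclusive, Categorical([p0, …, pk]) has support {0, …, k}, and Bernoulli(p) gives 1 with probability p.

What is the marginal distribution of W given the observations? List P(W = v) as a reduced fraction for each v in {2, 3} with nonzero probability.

Enumerate traces; 32 have nonzero weight after conditioning:
  (Y=0, X=0, W=2, Z=2, U=1, V=0) weight 1/270
  (Y=0, X=0, W=2, Z=2, U=1, V=1) weight 1/540
  (Y=0, X=0, W=3, Z=2, U=0, V=0) weight 1/270
  (Y=0, X=0, W=3, Z=2, U=0, V=1) weight 1/540
  (Y=0, X=1, W=2, Z=2, U=1, V=0) weight 1/135
  (Y=0, X=1, W=2, Z=2, U=1, V=1) weight 1/270
  (Y=0, X=1, W=3, Z=2, U=0, V=0) weight 1/135
  (Y=0, X=1, W=3, Z=2, U=0, V=1) weight 1/270
  … 24 more
Group by W:
  weight(W=2) = 89/1800
  weight(W=3) = 61/900
Total weight = 89/1800 + 61/900 = 211/1800
P(W=2 | obs) = 89/1800 / 211/1800 = 89/211
P(W=3 | obs) = 61/900 / 211/1800 = 122/211

P(W=2) = 89/211, P(W=3) = 122/211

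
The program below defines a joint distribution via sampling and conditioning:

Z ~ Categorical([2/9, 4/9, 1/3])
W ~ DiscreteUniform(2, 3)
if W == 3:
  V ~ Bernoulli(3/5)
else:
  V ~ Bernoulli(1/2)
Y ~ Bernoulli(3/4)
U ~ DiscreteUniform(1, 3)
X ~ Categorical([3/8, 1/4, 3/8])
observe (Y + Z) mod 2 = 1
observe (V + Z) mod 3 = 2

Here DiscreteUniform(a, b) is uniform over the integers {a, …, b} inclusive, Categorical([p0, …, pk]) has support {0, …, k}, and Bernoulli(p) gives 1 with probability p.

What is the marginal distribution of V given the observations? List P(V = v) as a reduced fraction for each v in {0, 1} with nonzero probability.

P(V=0) = 81/125, P(V=1) = 44/125

Enumerate traces; 36 have nonzero weight after conditioning:
  (Z=1, W=2, V=1, Y=0, U=1, X=0) weight 1/288
  (Z=1, W=2, V=1, Y=0, U=1, X=1) weight 1/432
  (Z=1, W=2, V=1, Y=0, U=1, X=2) weight 1/288
  (Z=1, W=2, V=1, Y=0, U=2, X=0) weight 1/288
  (Z=1, W=2, V=1, Y=0, U=2, X=1) weight 1/432
  (Z=1, W=2, V=1, Y=0, U=2, X=2) weight 1/288
  (Z=1, W=2, V=1, Y=0, U=3, X=0) weight 1/288
  (Z=1, W=2, V=1, Y=0, U=3, X=1) weight 1/432
  (Z=2, W=2, V=0, Y=1, U=1, X=0) weight 1/128
  … 27 more
Group by V:
  weight(V=0) = 9/80
  weight(V=1) = 11/180
Total weight = 9/80 + 11/180 = 25/144
P(V=0 | obs) = 9/80 / 25/144 = 81/125
P(V=1 | obs) = 11/180 / 25/144 = 44/125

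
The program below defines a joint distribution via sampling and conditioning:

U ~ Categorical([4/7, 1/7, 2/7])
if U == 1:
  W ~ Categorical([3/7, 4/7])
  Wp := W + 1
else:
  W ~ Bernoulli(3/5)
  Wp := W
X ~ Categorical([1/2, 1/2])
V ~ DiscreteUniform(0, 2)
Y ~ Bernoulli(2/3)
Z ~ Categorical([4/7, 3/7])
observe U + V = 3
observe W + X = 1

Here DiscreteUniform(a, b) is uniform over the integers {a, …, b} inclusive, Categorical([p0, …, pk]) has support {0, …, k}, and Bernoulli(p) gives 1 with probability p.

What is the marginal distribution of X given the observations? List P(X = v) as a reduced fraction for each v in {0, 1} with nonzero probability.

P(X=0) = 62/105, P(X=1) = 43/105

Enumerate traces; 16 have nonzero weight after conditioning:
  (U=1, W=0, X=1, V=2, Y=0, Z=0) weight 2/1029
  (U=1, W=0, X=1, V=2, Y=0, Z=1) weight 1/686
  (U=1, W=0, X=1, V=2, Y=1, Z=0) weight 4/1029
  (U=1, W=0, X=1, V=2, Y=1, Z=1) weight 1/343
  (U=1, W=1, X=0, V=2, Y=0, Z=0) weight 8/3087
  (U=1, W=1, X=0, V=2, Y=0, Z=1) weight 2/1029
  (U=1, W=1, X=0, V=2, Y=1, Z=0) weight 16/3087
  (U=1, W=1, X=0, V=2, Y=1, Z=1) weight 4/1029
  … 8 more
Group by X:
  weight(X=0) = 31/735
  weight(X=1) = 43/1470
Total weight = 31/735 + 43/1470 = 1/14
P(X=0 | obs) = 31/735 / 1/14 = 62/105
P(X=1 | obs) = 43/1470 / 1/14 = 43/105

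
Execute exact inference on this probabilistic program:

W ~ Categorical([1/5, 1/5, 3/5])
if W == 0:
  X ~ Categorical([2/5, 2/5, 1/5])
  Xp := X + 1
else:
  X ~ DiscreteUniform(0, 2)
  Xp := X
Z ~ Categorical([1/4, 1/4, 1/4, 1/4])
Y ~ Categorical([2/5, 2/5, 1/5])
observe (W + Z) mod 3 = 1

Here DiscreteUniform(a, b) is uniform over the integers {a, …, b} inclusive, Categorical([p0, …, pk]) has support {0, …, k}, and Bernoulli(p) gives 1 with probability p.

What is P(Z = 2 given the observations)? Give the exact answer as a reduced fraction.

P(Z = 2 | obs) = 1/2

Enumerate traces; 36 have nonzero weight after conditioning:
  (W=0, X=0, Z=1, Y=0) weight 1/125
  (W=0, X=0, Z=1, Y=1) weight 1/125
  (W=0, X=0, Z=1, Y=2) weight 1/250
  (W=0, X=1, Z=1, Y=0) weight 1/125
  (W=0, X=1, Z=1, Y=1) weight 1/125
  (W=0, X=1, Z=1, Y=2) weight 1/250
  (W=0, X=2, Z=1, Y=0) weight 1/250
  (W=0, X=2, Z=1, Y=1) weight 1/250
  (W=1, X=0, Z=0, Y=0) weight 1/150
  (W=1, X=0, Z=3, Y=0) weight 1/150
  … 26 more
Group by Z:
  weight(Z=0) = 1/20
  weight(Z=1) = 1/20
  weight(Z=2) = 3/20
  weight(Z=3) = 1/20
Total weight = 1/20 + 1/20 + 3/20 + 1/20 = 3/10
P(Z=0 | obs) = 1/20 / 3/10 = 1/6
P(Z=1 | obs) = 1/20 / 3/10 = 1/6
P(Z=2 | obs) = 3/20 / 3/10 = 1/2
P(Z=3 | obs) = 1/20 / 3/10 = 1/6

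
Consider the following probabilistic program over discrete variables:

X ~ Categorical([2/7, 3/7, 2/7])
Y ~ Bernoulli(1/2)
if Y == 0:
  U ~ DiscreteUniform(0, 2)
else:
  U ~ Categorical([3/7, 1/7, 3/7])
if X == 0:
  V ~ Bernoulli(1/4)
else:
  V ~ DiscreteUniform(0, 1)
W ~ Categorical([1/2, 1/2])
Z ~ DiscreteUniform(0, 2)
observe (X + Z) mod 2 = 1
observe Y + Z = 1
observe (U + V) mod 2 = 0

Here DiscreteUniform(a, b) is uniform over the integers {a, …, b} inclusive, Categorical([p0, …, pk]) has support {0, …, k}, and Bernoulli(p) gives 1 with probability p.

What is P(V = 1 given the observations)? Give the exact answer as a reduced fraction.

P(V = 1 | obs) = 15/77

Enumerate traces; 18 have nonzero weight after conditioning:
  (X=0, Y=0, U=0, V=0, W=0, Z=1) weight 1/168
  (X=0, Y=0, U=0, V=0, W=1, Z=1) weight 1/168
  (X=0, Y=0, U=1, V=1, W=0, Z=1) weight 1/504
  (X=0, Y=0, U=1, V=1, W=1, Z=1) weight 1/504
  (X=0, Y=0, U=2, V=0, W=0, Z=1) weight 1/168
  (X=0, Y=0, U=2, V=0, W=1, Z=1) weight 1/168
  (X=1, Y=1, U=0, V=0, W=0, Z=0) weight 3/392
  (X=1, Y=1, U=0, V=0, W=1, Z=0) weight 3/392
  … 10 more
Group by V:
  weight(V=0) = 31/441
  weight(V=1) = 5/294
Total weight = 31/441 + 5/294 = 11/126
P(V=0 | obs) = 31/441 / 11/126 = 62/77
P(V=1 | obs) = 5/294 / 11/126 = 15/77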